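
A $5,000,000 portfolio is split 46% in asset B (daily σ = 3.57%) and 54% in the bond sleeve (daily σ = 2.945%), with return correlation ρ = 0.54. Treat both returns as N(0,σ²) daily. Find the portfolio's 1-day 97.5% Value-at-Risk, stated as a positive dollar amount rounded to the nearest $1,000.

$278,000

σ_p² = 0.46²·3.57² + 0.54²·2.945² + 2·0.54·0.46·0.54·3.57·2.945 = 8.0464 (%²).
σ_p = √8.0464 = 2.837%.
At 97.5%, z = 1.960.
VaR = 1.960 × 2.837% = 5.561%; on $5,000,000 that is $278,050.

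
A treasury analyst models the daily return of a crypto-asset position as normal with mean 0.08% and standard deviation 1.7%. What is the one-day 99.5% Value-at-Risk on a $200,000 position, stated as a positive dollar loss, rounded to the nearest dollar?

$8,598

At 99.5% one-sided, z = 2.576.
VaR = −μ + z·σ = −(0.08%) + 2.576 × 1.7% = 4.299%.
On $200,000: 0.04299 × $200,000 = $8,598.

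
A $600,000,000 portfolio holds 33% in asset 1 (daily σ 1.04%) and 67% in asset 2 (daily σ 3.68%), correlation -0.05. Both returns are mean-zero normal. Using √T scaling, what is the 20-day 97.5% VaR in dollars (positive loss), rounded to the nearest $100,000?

$130,000,000

σ_p = √(0.33²·1.04² + 0.67²·3.68² + 2·-0.05·0.33·0.67·1.04·3.68) = 2.472%.
σ_{20d} = 2.472% × √20 = 11.055%.
z(97.5%) = 1.960.
VaR = 1.960 × 11.055% = 21.668%; on $600,000,000 that is $130,008,000.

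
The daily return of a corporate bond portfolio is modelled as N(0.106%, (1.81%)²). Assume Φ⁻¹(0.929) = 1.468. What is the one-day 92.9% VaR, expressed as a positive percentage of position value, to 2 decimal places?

VaR = −μ + z·σ = −(0.106%) + 1.468 × 1.81% = 2.551%.

2.55%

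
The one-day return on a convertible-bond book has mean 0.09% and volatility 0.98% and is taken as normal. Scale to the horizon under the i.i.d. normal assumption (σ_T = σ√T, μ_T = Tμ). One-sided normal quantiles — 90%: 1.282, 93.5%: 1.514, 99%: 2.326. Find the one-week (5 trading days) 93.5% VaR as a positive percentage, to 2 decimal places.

σ_{5d} = 0.98% × √5 = 2.191%; μ_{5d} = 5 × 0.09% = 0.450%.
VaR = −(0.450%) + 1.514 × 2.191% = 2.867%.

2.87%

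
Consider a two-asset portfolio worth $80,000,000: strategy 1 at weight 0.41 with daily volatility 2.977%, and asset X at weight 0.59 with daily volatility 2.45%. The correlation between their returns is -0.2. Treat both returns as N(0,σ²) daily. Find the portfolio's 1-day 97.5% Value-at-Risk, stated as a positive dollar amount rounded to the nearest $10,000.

σ_p² = 0.41²·2.977² + 0.59²·2.45² + 2·-0.2·0.41·0.59·2.977·2.45 = 2.8735 (%²).
σ_p = √2.8735 = 1.695%.
At 97.5%, z = 1.960.
VaR = 1.960 × 1.695% = 3.322%; on $80,000,000 that is $2,657,600.

$2,660,000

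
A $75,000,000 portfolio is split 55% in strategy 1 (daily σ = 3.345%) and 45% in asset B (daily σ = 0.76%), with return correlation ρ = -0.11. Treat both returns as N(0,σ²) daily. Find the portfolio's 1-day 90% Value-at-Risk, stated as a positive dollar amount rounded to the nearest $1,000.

σ_p² = 0.55²·3.345² + 0.45²·0.76² + 2·-0.11·0.55·0.45·3.345·0.76 = 3.3632 (%²).
σ_p = √3.3632 = 1.834%.
At 90%, z = 1.282.
VaR = 1.282 × 1.834% = 2.351%; on $75,000,000 that is $1,763,250.

$1,763,000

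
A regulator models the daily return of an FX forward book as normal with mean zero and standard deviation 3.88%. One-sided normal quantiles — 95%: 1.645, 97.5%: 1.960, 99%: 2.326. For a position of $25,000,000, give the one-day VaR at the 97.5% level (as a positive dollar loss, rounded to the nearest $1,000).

VaR = z·σ = 1.960 × 3.88% = 7.605%.
On $25,000,000: 0.07605 × $25,000,000 = $1,901,250.

$1,901,000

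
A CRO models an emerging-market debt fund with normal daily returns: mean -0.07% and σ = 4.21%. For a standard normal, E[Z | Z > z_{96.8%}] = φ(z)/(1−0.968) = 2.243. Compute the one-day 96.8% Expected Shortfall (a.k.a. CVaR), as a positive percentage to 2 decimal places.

9.51%

ES = −(-0.07%) + 4.21% × 2.243 = 9.513%.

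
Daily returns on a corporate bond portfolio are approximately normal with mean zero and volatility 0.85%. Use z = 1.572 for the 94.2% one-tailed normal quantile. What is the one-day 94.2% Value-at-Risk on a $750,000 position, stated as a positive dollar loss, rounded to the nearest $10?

$10,020

VaR = z·σ = 1.572 × 0.85% = 1.336%.
On $750,000: 0.01336 × $750,000 = $10,020.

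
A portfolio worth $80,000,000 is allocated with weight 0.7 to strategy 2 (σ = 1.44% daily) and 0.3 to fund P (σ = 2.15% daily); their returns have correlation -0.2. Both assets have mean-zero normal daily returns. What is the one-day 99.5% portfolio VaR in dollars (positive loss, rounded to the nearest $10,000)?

σ_p² = 0.7²·1.44² + 0.3²·2.15² + 2·-0.2·0.7·0.3·1.44·2.15 = 1.1720 (%²).
σ_p = √1.1720 = 1.083%.
At 99.5%, z = 2.576.
VaR = 2.576 × 1.083% = 2.790%; on $80,000,000 that is $2,232,000.

$2,230,000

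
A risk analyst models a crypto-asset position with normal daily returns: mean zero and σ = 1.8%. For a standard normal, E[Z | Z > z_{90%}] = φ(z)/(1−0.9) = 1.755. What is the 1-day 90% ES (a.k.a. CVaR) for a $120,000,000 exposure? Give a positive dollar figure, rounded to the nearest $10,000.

ES = 1.8% × 1.755 = 3.159%.
On $120,000,000: 0.03159 × $120,000,000 = $3,790,800.

$3,790,000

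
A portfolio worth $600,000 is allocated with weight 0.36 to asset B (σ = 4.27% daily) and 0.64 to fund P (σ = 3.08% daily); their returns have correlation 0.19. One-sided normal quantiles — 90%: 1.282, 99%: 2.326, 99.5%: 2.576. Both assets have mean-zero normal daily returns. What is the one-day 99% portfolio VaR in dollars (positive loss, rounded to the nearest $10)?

σ_p² = 0.36²·4.27² + 0.64²·3.08² + 2·0.19·0.36·0.64·4.27·3.08 = 7.4001 (%²).
σ_p = √7.4001 = 2.720%.
VaR = 2.326 × 2.720% = 6.327%; on $600,000 that is $37,962.

$37,960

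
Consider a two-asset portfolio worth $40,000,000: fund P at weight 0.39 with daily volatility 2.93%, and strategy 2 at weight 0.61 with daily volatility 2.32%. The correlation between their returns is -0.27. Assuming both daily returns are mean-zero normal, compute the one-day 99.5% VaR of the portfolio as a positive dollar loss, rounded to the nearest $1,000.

$1,608,000

σ_p² = 0.39²·2.93² + 0.61²·2.32² + 2·-0.27·0.39·0.61·2.93·2.32 = 2.4353 (%²).
σ_p = √2.4353 = 1.561%.
At 99.5%, z = 2.576.
VaR = 2.576 × 1.561% = 4.021%; on $40,000,000 that is $1,608,400.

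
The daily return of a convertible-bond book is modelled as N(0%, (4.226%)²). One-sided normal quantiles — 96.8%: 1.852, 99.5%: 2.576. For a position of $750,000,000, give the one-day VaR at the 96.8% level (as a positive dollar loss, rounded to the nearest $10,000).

VaR = z·σ = 1.852 × 4.226% = 7.827%.
On $750,000,000: 0.07827 × $750,000,000 = $58,702,500.

$58,700,000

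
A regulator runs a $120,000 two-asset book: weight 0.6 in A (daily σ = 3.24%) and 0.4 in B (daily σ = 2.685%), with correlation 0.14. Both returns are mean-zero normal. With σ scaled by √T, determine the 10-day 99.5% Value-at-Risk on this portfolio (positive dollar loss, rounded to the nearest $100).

$23,000

σ_p = √(0.6²·3.24² + 0.4²·2.685² + 2·0.14·0.6·0.4·3.24·2.685) = 2.349%.
σ_{10d} = 2.349% × √10 = 7.428%.
z(99.5%) = 2.576.
VaR = 2.576 × 7.428% = 19.135%; on $120,000 that is $22,962.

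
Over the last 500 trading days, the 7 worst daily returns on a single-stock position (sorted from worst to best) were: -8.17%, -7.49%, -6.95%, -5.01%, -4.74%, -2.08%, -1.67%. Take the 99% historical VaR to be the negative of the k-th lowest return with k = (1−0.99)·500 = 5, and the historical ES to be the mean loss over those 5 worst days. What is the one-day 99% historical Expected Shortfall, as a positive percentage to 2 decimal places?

The 5 worst returns sum to -32.36%.
ES = −(-32.36%) / 5 = 6.472% ≈ 6.47%.

6.47%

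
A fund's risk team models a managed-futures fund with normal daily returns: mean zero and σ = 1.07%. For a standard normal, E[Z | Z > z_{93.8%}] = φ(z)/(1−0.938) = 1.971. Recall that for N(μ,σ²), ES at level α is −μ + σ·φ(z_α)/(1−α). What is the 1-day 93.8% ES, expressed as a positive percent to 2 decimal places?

2.11%

ES = 1.07% × 1.971 = 2.109%.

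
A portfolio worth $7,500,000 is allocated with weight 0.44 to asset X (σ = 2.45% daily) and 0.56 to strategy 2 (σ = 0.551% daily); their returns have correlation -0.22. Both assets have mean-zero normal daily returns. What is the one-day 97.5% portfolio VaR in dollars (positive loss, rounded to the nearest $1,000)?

$155,000

σ_p² = 0.44²·2.45² + 0.56²·0.551² + 2·-0.22·0.44·0.56·2.45·0.551 = 1.1109 (%²).
σ_p = √1.1109 = 1.054%.
At 97.5%, z = 1.960.
VaR = 1.960 × 1.054% = 2.066%; on $7,500,000 that is $154,950.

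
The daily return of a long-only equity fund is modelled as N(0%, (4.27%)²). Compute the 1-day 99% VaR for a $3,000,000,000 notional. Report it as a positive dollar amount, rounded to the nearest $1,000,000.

$298,000,000

At 99% one-sided, z = 2.326.
VaR = z·σ = 2.326 × 4.27% = 9.932%.
On $3,000,000,000: 0.09932 × $3,000,000,000 = $297,960,000.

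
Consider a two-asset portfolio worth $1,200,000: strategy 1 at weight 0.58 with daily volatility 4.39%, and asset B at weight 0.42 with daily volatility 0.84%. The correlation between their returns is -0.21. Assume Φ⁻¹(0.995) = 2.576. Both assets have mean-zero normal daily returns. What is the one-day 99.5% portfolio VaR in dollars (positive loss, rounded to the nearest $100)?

σ_p² = 0.58²·4.39² + 0.42²·0.84² + 2·-0.21·0.58·0.42·4.39·0.84 = 6.2303 (%²).
σ_p = √6.2303 = 2.496%.
VaR = 2.576 × 2.496% = 6.430%; on $1,200,000 that is $77,160.

$77,200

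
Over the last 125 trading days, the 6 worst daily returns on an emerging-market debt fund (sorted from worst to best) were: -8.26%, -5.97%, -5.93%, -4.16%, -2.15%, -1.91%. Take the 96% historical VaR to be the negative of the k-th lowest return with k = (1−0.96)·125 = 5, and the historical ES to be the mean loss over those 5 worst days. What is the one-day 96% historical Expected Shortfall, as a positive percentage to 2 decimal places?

5.29%

The 5 worst returns sum to -26.47%.
ES = −(-26.47%) / 5 = 5.294% ≈ 5.29%.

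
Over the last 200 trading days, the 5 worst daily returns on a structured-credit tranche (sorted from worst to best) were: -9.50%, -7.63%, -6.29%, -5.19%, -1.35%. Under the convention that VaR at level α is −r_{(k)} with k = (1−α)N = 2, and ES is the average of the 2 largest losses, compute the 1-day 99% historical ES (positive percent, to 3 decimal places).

8.565%

The 2 worst returns sum to -17.13%.
ES = −(-17.13%) / 2 = 8.565%.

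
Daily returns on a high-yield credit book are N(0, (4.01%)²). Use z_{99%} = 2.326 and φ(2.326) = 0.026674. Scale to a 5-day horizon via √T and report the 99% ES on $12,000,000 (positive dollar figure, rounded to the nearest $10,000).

$2,870,000

σ_{5d} = 4.01% × √5 = 8.967%.
ES multiplier = φ(z)/(1−α) = 0.026674/0.01 = 2.667.
ES = 8.967% × 2.667 = 23.915%; on $12,000,000: $2,869,800.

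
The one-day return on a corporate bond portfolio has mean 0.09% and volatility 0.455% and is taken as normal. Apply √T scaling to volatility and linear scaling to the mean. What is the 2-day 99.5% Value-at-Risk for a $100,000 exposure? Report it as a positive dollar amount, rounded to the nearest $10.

$1,480

At 99.5%, z = 2.576.
σ_{2d} = 0.455% × √2 = 0.643%; μ_{2d} = 2 × 0.09% = 0.180%.
VaR = −(0.180%) + 2.576 × 0.643% = 1.476%.
On $100,000: 0.01476 × $100,000 = $1,476.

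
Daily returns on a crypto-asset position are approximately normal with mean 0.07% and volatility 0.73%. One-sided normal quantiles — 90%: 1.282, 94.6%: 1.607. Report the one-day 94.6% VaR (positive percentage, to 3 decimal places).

VaR = −μ + z·σ = −(0.07%) + 1.607 × 0.73% = 1.103%.

1.103%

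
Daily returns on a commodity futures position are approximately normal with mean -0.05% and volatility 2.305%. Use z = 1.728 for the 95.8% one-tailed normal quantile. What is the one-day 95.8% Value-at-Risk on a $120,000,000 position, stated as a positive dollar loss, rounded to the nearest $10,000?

VaR = −μ + z·σ = −(-0.05%) + 1.728 × 2.305% = 4.033%.
On $120,000,000: 0.04033 × $120,000,000 = $4,839,600.

$4,840,000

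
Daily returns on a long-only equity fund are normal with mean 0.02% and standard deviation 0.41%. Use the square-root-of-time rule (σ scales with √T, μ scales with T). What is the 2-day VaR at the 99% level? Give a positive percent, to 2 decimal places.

At 99%, z = 2.326.
σ_{2d} = 0.41% × √2 = 0.580%; μ_{2d} = 2 × 0.02% = 0.040%.
VaR = −(0.040%) + 2.326 × 0.580% = 1.309%.

1.31%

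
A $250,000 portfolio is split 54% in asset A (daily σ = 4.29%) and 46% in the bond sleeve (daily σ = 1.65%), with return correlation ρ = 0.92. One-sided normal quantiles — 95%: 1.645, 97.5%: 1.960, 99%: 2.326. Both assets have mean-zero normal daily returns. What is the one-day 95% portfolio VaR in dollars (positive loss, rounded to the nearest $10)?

$12,460

σ_p² = 0.54²·4.29² + 0.46²·1.65² + 2·0.92·0.54·0.46·4.29·1.65 = 9.1780 (%²).
σ_p = √9.1780 = 3.030%.
VaR = 1.645 × 3.030% = 4.984%; on $250,000 that is $12,460.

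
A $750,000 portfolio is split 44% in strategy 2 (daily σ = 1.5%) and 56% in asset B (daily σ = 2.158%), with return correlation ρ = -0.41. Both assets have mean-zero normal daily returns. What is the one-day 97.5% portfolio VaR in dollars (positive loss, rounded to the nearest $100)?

σ_p² = 0.44²·1.5² + 0.56²·2.158² + 2·-0.41·0.44·0.56·1.5·2.158 = 1.2420 (%²).
σ_p = √1.2420 = 1.114%.
At 97.5%, z = 1.960.
VaR = 1.960 × 1.114% = 2.183%; on $750,000 that is $16,372.

$16,400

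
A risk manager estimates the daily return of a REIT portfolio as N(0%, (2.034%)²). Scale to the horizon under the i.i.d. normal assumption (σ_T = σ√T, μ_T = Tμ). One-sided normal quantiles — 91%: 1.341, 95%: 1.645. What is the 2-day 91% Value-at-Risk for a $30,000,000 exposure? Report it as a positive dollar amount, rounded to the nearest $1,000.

σ_{2d} = 2.034% × √2 = 2.877%.
VaR = 1.341 × 2.877% = 3.858%.
On $30,000,000: 0.03858 × $30,000,000 = $1,157,400.

$1,157,000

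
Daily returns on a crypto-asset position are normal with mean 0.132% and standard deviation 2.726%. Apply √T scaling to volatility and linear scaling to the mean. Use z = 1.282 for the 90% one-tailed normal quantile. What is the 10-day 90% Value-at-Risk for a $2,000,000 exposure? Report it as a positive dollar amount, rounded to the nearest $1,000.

σ_{10d} = 2.726% × √10 = 8.620%; μ_{10d} = 10 × 0.132% = 1.320%.
VaR = −(1.320%) + 1.282 × 8.620% = 9.731%.
On $2,000,000: 0.09731 × $2,000,000 = $194,620.

$195,000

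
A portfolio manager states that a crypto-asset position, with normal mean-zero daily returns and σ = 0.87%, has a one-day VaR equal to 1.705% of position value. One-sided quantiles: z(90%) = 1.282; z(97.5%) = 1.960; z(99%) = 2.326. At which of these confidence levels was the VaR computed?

97.5%

Implied z = VaR/σ = 1.705 / 0.87 = 1.960.
This matches z(97.5%) = 1.960.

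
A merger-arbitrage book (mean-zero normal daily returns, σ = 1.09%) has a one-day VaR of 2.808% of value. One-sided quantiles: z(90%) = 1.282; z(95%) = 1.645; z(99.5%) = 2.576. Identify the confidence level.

99.5%

Implied z = VaR/σ = 2.808 / 1.09 = 2.576.
This matches z(99.5%) = 2.576.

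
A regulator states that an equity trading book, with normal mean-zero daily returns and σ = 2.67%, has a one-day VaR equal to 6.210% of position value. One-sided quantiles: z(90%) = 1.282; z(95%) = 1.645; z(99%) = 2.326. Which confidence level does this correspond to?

Implied z = VaR/σ = 6.210 / 2.67 = 2.326.
This matches z(99%) = 2.326.

99%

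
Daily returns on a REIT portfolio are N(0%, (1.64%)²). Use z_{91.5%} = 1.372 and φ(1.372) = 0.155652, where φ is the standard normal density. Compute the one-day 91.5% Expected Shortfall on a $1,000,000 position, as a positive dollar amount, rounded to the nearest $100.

Tail multiplier: φ(z)/(1−α) = 0.155652 / 0.085 = 1.831.
ES = 1.64% × 1.831 = 3.003%.
On $1,000,000: 0.03003 × $1,000,000 = $30,030.

$30,000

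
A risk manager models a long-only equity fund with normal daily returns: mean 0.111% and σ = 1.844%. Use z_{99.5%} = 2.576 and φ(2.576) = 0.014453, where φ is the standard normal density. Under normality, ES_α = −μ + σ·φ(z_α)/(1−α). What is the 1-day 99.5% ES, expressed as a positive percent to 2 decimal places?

5.22%

Tail multiplier: φ(z)/(1−α) = 0.014453 / 0.005 = 2.891.
ES = −(0.111%) + 1.844% × 2.891 = 5.220%.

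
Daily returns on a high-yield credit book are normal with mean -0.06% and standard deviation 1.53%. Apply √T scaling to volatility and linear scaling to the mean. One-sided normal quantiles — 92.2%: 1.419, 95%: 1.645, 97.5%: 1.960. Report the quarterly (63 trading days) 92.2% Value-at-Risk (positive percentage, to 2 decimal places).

21.01%

σ_{63d} = 1.53% × √63 = 12.144%; μ_{63d} = 63 × -0.06% = -3.780%.
VaR = −(-3.780%) + 1.419 × 12.144% = 21.012%.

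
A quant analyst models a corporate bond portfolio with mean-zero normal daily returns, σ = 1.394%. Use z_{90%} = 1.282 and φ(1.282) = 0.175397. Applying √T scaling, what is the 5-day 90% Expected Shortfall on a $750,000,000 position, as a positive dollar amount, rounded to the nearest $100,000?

σ_{5d} = 1.394% × √5 = 3.117%.
ES multiplier = φ(z)/(1−α) = 0.175397/0.1 = 1.754.
ES = 3.117% × 1.754 = 5.467%; on $750,000,000: $41,002,500.

$41,000,000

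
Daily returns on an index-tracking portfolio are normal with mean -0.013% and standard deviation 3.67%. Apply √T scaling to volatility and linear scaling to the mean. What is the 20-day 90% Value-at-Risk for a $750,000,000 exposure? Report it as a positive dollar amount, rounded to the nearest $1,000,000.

At 90%, z = 1.282.
σ_{20d} = 3.67% × √20 = 16.413%; μ_{20d} = 20 × -0.013% = -0.260%.
VaR = −(-0.260%) + 1.282 × 16.413% = 21.301%.
On $750,000,000: 0.21301 × $750,000,000 = $159,757,500.

$160,000,000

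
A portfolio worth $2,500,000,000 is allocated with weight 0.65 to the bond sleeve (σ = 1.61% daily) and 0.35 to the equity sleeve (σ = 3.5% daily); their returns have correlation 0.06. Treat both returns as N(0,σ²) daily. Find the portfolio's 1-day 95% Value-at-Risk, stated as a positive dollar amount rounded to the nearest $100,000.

σ_p² = 0.65²·1.61² + 0.35²·3.5² + 2·0.06·0.65·0.35·1.61·3.5 = 2.7496 (%²).
σ_p = √2.7496 = 1.658%.
At 95%, z = 1.645.
VaR = 1.645 × 1.658% = 2.727%; on $2,500,000,000 that is $68,175,000.

$68,200,000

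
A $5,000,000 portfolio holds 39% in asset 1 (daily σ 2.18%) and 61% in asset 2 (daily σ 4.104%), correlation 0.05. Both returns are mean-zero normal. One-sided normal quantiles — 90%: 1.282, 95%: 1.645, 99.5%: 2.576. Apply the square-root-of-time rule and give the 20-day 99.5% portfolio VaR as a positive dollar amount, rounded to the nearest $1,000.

σ_p = √(0.39²·2.18² + 0.61²·4.104² + 2·0.05·0.39·0.61·2.18·4.104) = 2.684%.
σ_{20d} = 2.684% × √20 = 12.003%.
VaR = 2.576 × 12.003% = 30.920%; on $5,000,000 that is $1,546,000.

$1,546,000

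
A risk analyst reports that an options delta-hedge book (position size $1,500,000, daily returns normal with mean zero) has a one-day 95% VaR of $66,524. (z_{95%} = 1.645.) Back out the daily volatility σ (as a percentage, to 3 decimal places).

VaR as a fraction: $66,524 / $1,500,000 = 4.435%.
σ = VaR / z = 4.435% / 1.645 = 2.696%.

2.696%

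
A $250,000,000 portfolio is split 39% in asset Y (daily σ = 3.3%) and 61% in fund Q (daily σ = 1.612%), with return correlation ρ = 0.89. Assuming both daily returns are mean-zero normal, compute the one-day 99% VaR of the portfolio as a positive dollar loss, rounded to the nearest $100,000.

$12,800,000

σ_p² = 0.39²·3.3² + 0.61²·1.612² + 2·0.89·0.39·0.61·3.3·1.612 = 4.8759 (%²).
σ_p = √4.8759 = 2.208%.
At 99%, z = 2.326.
VaR = 2.326 × 2.208% = 5.136%; on $250,000,000 that is $12,840,000.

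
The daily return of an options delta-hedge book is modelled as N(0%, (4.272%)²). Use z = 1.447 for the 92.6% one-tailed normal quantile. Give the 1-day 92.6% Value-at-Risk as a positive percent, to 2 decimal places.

6.18%

VaR = z·σ = 1.447 × 4.272% = 6.182%.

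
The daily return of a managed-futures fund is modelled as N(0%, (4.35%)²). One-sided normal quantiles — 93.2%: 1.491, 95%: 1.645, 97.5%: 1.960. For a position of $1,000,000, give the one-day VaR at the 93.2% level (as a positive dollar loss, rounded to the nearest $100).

$64,900

VaR = z·σ = 1.491 × 4.35% = 6.486%.
On $1,000,000: 0.06486 × $1,000,000 = $64,860.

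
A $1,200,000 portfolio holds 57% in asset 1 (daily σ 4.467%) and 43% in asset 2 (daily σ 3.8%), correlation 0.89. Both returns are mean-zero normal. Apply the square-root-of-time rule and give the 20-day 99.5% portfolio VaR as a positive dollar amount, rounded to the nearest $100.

$562,500

σ_p = √(0.57²·4.467² + 0.43²·3.8² + 2·0.89·0.57·0.43·4.467·3.8) = 4.069%.
σ_{20d} = 4.069% × √20 = 18.197%.
z(99.5%) = 2.576.
VaR = 2.576 × 18.197% = 46.875%; on $1,200,000 that is $562,500.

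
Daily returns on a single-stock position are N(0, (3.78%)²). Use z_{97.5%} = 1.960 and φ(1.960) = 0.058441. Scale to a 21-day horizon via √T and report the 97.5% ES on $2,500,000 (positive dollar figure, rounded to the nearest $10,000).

σ_{21d} = 3.78% × √21 = 17.322%.
ES multiplier = φ(z)/(1−α) = 0.058441/0.025 = 2.338.
ES = 17.322% × 2.338 = 40.499%; on $2,500,000: $1,012,475.

$1,010,000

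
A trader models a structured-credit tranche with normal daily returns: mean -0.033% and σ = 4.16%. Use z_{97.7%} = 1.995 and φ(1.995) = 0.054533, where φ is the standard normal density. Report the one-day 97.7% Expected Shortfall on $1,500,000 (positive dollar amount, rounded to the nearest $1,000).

$148,000

Tail multiplier: φ(z)/(1−α) = 0.054533 / 0.023 = 2.371.
ES = −(-0.033%) + 4.16% × 2.371 = 9.896%.
On $1,500,000: 0.09896 × $1,500,000 = $148,440.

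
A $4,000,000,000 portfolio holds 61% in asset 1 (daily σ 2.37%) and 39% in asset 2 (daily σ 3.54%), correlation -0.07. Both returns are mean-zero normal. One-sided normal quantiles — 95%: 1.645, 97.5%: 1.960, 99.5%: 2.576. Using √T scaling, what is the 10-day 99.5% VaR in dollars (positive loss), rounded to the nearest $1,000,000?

σ_p = √(0.61²·2.37² + 0.39²·3.54² + 2·-0.07·0.61·0.39·2.37·3.54) = 1.928%.
σ_{10d} = 1.928% × √10 = 6.097%.
VaR = 2.576 × 6.097% = 15.706%; on $4,000,000,000 that is $628,240,000.

$628,000,000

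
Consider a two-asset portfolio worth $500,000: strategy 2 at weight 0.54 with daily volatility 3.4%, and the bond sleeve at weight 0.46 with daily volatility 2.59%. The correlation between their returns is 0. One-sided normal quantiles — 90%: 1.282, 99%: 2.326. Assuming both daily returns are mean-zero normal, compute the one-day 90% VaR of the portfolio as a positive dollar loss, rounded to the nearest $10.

σ_p² = 0.54²·3.4² + 0.46²·2.59² + 2·0·0.54·0.46·3.4·2.59 = 4.7903 (%²).
σ_p = √4.7903 = 2.189%.
VaR = 1.282 × 2.189% = 2.806%; on $500,000 that is $14,030.

$14,030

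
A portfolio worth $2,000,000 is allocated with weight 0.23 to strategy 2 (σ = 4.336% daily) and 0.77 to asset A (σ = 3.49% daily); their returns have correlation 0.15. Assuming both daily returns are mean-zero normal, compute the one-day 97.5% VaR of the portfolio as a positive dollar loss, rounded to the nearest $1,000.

σ_p² = 0.23²·4.336² + 0.77²·3.49² + 2·0.15·0.23·0.77·4.336·3.49 = 9.0201 (%²).
σ_p = √9.0201 = 3.003%.
At 97.5%, z = 1.960.
VaR = 1.960 × 3.003% = 5.886%; on $2,000,000 that is $117,720.

$118,000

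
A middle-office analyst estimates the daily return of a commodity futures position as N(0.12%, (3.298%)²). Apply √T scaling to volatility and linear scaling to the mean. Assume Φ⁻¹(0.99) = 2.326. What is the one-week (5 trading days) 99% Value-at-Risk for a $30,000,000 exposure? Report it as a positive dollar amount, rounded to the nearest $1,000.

$4,966,000

σ_{5d} = 3.298% × √5 = 7.375%; μ_{5d} = 5 × 0.12% = 0.600%.
VaR = −(0.600%) + 2.326 × 7.375% = 16.554%.
On $30,000,000: 0.16554 × $30,000,000 = $4,966,200.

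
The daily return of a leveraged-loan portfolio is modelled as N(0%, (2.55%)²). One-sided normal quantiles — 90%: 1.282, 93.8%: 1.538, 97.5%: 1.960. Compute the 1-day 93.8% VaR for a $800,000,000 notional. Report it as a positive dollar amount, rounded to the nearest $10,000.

VaR = z·σ = 1.538 × 2.55% = 3.922%.
On $800,000,000: 0.03922 × $800,000,000 = $31,376,000.

$31,380,000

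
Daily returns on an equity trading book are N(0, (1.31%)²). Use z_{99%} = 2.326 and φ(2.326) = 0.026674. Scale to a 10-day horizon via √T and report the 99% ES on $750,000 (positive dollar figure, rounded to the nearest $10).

$82,870

σ_{10d} = 1.31% × √10 = 4.143%.
ES multiplier = φ(z)/(1−α) = 0.026674/0.01 = 2.667.
ES = 4.143% × 2.667 = 11.049%; on $750,000: $82,868.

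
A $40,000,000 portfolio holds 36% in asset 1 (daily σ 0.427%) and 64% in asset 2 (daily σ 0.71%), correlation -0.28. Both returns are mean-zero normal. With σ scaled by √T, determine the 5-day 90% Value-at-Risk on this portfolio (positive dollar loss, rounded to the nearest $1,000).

$501,000

σ_p = √(0.36²·0.427² + 0.64²·0.71² + 2·-0.28·0.36·0.64·0.427·0.71) = 0.437%.
σ_{5d} = 0.437% × √5 = 0.977%.
z(90%) = 1.282.
VaR = 1.282 × 0.977% = 1.253%; on $40,000,000 that is $501,200.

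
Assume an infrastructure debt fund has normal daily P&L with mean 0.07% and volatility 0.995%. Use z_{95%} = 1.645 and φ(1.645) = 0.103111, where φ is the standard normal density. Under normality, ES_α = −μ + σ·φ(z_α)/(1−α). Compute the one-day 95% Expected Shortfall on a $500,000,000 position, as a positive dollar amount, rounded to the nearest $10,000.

$9,910,000

Tail multiplier: φ(z)/(1−α) = 0.103111 / 0.05 = 2.062.
ES = −(0.07%) + 0.995% × 2.062 = 1.982%.
On $500,000,000: 0.01982 × $500,000,000 = $9,910,000.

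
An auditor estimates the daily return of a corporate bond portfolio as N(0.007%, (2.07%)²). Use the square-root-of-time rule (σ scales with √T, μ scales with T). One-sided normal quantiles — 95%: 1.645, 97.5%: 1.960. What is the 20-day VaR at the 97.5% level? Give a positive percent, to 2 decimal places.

18.00%

σ_{20d} = 2.07% × √20 = 9.257%; μ_{20d} = 20 × 0.007% = 0.140%.
VaR = −(0.140%) + 1.960 × 9.257% = 18.004%.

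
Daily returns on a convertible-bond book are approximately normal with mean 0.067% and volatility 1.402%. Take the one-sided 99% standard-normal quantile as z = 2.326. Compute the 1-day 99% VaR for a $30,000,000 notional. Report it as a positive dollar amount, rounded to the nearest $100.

$958,200

VaR = −μ + z·σ = −(0.067%) + 2.326 × 1.402% = 3.194%.
On $30,000,000: 0.03194 × $30,000,000 = $958,200.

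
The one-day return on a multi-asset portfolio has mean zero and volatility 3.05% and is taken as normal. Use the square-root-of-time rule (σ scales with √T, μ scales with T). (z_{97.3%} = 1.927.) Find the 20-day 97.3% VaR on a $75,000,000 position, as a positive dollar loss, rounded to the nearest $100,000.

σ_{20d} = 3.05% × √20 = 13.640%.
VaR = 1.927 × 13.640% = 26.284%.
On $75,000,000: 0.26284 × $75,000,000 = $19,713,000.

$19,700,000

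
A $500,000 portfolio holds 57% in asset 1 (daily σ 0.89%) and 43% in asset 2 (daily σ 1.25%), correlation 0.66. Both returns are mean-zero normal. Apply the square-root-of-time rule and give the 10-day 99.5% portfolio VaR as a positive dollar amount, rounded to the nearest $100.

σ_p = √(0.57²·0.89² + 0.43²·1.25² + 2·0.66·0.57·0.43·0.89·1.25) = 0.952%.
σ_{10d} = 0.952% × √10 = 3.010%.
z(99.5%) = 2.576.
VaR = 2.576 × 3.010% = 7.754%; on $500,000 that is $38,770.

$38,800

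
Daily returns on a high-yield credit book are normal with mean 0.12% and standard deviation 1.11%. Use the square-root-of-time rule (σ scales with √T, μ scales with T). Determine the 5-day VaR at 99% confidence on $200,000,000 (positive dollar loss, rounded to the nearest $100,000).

At 99%, z = 2.326.
σ_{5d} = 1.11% × √5 = 2.482%; μ_{5d} = 5 × 0.12% = 0.600%.
VaR = −(0.600%) + 2.326 × 2.482% = 5.173%.
On $200,000,000: 0.05173 × $200,000,000 = $10,346,000.

$10,300,000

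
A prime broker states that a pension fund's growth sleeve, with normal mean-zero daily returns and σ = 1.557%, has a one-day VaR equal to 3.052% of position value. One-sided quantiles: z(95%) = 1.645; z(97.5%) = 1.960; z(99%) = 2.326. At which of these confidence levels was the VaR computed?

Implied z = VaR/σ = 3.052 / 1.557 = 1.960.
This matches z(97.5%) = 1.960.

97.5%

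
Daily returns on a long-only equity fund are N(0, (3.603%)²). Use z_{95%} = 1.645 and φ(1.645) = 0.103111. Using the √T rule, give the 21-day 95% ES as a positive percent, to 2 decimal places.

34.05%

σ_{21d} = 3.603% × √21 = 16.511%.
ES multiplier = φ(z)/(1−α) = 0.103111/0.05 = 2.062.
ES = 16.511% × 2.062 = 34.046%.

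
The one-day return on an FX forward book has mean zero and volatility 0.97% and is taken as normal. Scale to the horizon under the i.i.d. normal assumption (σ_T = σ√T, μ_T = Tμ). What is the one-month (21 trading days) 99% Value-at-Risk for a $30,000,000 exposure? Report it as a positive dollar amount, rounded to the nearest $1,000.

At 99%, z = 2.326.
σ_{21d} = 0.97% × √21 = 4.445%.
VaR = 2.326 × 4.445% = 10.339%.
On $30,000,000: 0.10339 × $30,000,000 = $3,101,700.

$3,102,000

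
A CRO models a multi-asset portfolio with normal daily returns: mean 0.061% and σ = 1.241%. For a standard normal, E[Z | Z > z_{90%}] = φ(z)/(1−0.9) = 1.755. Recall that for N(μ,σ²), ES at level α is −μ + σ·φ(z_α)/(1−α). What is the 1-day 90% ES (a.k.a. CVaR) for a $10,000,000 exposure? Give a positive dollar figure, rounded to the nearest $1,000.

$212,000

ES = −(0.061%) + 1.241% × 1.755 = 2.117%.
On $10,000,000: 0.02117 × $10,000,000 = $211,700.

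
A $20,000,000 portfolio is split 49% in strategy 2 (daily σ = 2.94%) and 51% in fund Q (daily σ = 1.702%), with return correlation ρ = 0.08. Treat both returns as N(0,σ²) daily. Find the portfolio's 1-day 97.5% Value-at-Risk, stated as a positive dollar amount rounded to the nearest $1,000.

$682,000

σ_p² = 0.49²·2.94² + 0.51²·1.702² + 2·0.08·0.49·0.51·2.94·1.702 = 3.0289 (%²).
σ_p = √3.0289 = 1.740%.
At 97.5%, z = 1.960.
VaR = 1.960 × 1.740% = 3.410%; on $20,000,000 that is $682,000.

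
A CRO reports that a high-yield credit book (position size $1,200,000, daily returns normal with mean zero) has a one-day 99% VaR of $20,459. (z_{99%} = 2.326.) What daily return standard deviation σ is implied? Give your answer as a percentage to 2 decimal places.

VaR as a fraction: $20,459 / $1,200,000 = 1.705%.
σ = VaR / z = 1.705% / 2.326 = 0.733%.

0.73%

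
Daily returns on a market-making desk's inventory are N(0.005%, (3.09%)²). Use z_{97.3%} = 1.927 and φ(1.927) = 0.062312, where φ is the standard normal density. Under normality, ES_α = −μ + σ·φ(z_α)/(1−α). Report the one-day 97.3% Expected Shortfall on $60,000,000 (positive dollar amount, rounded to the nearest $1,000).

Tail multiplier: φ(z)/(1−α) = 0.062312 / 0.027 = 2.308.
ES = −(0.005%) + 3.09% × 2.308 = 7.127%.
On $60,000,000: 0.07127 × $60,000,000 = $4,276,200.

$4,276,000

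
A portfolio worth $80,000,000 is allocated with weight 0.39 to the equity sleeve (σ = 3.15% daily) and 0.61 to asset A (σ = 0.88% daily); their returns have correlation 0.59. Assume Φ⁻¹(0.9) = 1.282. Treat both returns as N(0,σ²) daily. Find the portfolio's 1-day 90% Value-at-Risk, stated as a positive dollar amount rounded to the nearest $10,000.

σ_p² = 0.39²·3.15² + 0.61²·0.88² + 2·0.59·0.39·0.61·3.15·0.88 = 2.5755 (%²).
σ_p = √2.5755 = 1.605%.
VaR = 1.282 × 1.605% = 2.058%; on $80,000,000 that is $1,646,400.

$1,650,000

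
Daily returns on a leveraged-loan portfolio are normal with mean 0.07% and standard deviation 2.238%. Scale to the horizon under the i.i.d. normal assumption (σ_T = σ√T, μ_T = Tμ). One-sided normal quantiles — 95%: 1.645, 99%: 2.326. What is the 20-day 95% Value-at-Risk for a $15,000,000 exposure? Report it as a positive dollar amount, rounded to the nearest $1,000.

$2,260,000

σ_{20d} = 2.238% × √20 = 10.009%; μ_{20d} = 20 × 0.07% = 1.400%.
VaR = −(1.400%) + 1.645 × 10.009% = 15.065%.
On $15,000,000: 0.15065 × $15,000,000 = $2,259,750.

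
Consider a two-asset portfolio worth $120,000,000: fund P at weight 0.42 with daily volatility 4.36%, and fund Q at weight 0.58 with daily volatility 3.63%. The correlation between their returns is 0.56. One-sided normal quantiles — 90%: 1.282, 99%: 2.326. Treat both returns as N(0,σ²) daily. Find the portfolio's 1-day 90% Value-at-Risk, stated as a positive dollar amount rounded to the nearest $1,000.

$5,352,000

σ_p² = 0.42²·4.36² + 0.58²·3.63² + 2·0.56·0.42·0.58·4.36·3.63 = 12.1041 (%²).
σ_p = √12.1041 = 3.479%.
VaR = 1.282 × 3.479% = 4.460%; on $120,000,000 that is $5,352,000.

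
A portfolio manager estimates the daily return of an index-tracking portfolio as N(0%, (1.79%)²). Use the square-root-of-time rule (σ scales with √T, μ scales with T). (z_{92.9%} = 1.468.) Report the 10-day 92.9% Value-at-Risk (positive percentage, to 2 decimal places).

σ_{10d} = 1.79% × √10 = 5.660%.
VaR = 1.468 × 5.660% = 8.309%.

8.31%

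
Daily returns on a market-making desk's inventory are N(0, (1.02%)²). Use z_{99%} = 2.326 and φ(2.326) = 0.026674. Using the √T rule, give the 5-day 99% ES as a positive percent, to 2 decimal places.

6.08%

σ_{5d} = 1.02% × √5 = 2.281%.
ES multiplier = φ(z)/(1−α) = 0.026674/0.01 = 2.667.
ES = 2.281% × 2.667 = 6.083%.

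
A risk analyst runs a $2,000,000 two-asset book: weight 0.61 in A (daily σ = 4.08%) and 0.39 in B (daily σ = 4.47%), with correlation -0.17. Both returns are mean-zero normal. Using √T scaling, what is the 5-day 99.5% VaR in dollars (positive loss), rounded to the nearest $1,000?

σ_p = √(0.61²·4.08² + 0.39²·4.47² + 2·-0.17·0.61·0.39·4.08·4.47) = 2.785%.
σ_{5d} = 2.785% × √5 = 6.227%.
z(99.5%) = 2.576.
VaR = 2.576 × 6.227% = 16.041%; on $2,000,000 that is $320,820.

$321,000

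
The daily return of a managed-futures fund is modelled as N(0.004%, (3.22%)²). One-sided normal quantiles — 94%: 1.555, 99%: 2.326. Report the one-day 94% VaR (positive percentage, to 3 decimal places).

5.003%

VaR = −μ + z·σ = −(0.004%) + 1.555 × 3.22% = 5.003%.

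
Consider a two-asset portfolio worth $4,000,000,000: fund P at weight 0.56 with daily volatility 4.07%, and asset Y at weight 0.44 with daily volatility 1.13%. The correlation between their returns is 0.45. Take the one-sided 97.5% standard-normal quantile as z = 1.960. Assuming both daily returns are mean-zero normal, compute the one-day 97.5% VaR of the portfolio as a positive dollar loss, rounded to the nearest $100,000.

$199,300,000

σ_p² = 0.56²·4.07² + 0.44²·1.13² + 2·0.45·0.56·0.44·4.07·1.13 = 6.4619 (%²).
σ_p = √6.4619 = 2.542%.
VaR = 1.960 × 2.542% = 4.982%; on $4,000,000,000 that is $199,280,000.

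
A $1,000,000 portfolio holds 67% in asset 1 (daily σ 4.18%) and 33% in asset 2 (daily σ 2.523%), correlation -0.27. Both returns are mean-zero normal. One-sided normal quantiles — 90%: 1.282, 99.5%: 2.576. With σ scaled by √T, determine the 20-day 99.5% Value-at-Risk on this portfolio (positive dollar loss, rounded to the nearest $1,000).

$311,000

σ_p = √(0.67²·4.18² + 0.33²·2.523² + 2·-0.27·0.67·0.33·4.18·2.523) = 2.698%.
σ_{20d} = 2.698% × √20 = 12.066%.
VaR = 2.576 × 12.066% = 31.082%; on $1,000,000 that is $310,820.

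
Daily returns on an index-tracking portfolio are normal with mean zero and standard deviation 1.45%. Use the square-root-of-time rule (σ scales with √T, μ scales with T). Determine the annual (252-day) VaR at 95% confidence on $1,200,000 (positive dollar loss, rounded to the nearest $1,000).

At 95%, z = 1.645.
σ_{252d} = 1.45% × √252 = 23.018%.
VaR = 1.645 × 23.018% = 37.865%.
On $1,200,000: 0.37865 × $1,200,000 = $454,380.

$454,000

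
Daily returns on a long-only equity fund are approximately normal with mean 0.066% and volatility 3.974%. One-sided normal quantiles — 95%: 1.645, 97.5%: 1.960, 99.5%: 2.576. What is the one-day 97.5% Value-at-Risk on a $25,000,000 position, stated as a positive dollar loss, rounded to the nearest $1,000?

$1,931,000

VaR = −μ + z·σ = −(0.066%) + 1.960 × 3.974% = 7.723%.
On $25,000,000: 0.07723 × $25,000,000 = $1,930,750.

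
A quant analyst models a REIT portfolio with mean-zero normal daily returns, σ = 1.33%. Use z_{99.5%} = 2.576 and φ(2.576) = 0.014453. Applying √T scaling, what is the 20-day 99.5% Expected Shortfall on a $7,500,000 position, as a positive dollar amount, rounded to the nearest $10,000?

$1,290,000

σ_{20d} = 1.33% × √20 = 5.948%.
ES multiplier = φ(z)/(1−α) = 0.014453/0.005 = 2.891.
ES = 5.948% × 2.891 = 17.196%; on $7,500,000: $1,289,700.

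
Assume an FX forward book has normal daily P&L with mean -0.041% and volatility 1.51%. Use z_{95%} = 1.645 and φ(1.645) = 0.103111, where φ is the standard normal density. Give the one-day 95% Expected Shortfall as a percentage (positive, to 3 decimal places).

Tail multiplier: φ(z)/(1−α) = 0.103111 / 0.05 = 2.062.
ES = −(-0.041%) + 1.51% × 2.062 = 3.155%.

3.155%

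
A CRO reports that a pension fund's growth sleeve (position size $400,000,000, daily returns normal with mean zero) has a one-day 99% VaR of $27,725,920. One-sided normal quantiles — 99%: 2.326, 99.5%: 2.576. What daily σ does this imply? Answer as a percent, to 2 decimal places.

2.98%

VaR as a fraction: $27,725,920 / $400,000,000 = 6.931%.
σ = VaR / z = 6.931% / 2.326 = 2.980%.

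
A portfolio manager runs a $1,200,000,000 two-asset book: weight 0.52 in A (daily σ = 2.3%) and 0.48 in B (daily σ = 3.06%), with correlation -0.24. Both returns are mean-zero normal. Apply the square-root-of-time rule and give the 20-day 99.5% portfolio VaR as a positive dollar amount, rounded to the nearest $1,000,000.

$229,000,000

σ_p = √(0.52²·2.3² + 0.48²·3.06² + 2·-0.24·0.52·0.48·2.3·3.06) = 1.657%.
σ_{20d} = 1.657% × √20 = 7.410%.
z(99.5%) = 2.576.
VaR = 2.576 × 7.410% = 19.088%; on $1,200,000,000 that is $229,056,000.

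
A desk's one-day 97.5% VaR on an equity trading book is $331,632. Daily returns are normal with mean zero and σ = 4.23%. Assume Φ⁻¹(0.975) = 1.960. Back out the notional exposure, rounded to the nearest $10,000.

$4,000,000

VaR as a fraction of value: z·σ = 1.960 × 4.23% = 8.2908%.
Position = $331,632 / 0.082908 = $4,000,000.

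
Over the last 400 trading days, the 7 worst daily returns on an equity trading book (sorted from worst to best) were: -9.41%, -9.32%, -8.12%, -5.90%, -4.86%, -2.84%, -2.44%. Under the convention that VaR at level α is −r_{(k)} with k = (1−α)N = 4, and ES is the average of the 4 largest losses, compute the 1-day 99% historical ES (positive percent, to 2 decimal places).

8.19%

The 4 worst returns sum to -32.75%.
ES = −(-32.75%) / 4 = 8.1875% ≈ 8.19%.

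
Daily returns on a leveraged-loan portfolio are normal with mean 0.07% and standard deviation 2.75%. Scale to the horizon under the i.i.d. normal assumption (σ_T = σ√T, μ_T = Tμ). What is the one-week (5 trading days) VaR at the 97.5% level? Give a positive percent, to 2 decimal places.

11.70%

At 97.5%, z = 1.960.
σ_{5d} = 2.75% × √5 = 6.149%; μ_{5d} = 5 × 0.07% = 0.350%.
VaR = −(0.350%) + 1.960 × 6.149% = 11.702%.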